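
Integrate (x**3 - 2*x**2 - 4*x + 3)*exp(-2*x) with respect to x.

Use integration by parts with u = x**3 - 2*x**2 - 4*x + 3, dv = exp(-2*x) dx, so v = -exp(-2*x)/2.
Apply parts 3 times (tabular method): alternate signs, differentiate u down to 0, integrate dv up.

(-4*x**3 + 2*x**2 + 18*x - 3)*exp(-2*x)/8 + C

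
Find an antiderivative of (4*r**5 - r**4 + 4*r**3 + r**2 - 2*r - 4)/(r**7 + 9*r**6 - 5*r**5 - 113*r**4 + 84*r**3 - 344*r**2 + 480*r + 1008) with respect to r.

Factor the denominator: (r - 3)*(r - 2)*(r + 1)*(r + 6)*(r + 7)*(r**2 + 4).
Partial-fraction decomposition: (311*r + 49)/(6890*(r**2 + 4)) - 35471/(14310*(r + 7)) + 1661/(720*(r + 6)) - 1/(180*(r + 1)) - 35/(432*(r - 2)) + 499/(2340*(r - 3)).
Integrate each term; A/(r−a) gives A·log|r−a|; the (Br+D)/(r²+p²) term gives a log and an atan.

499*log(r - 3)/2340 - 35*log(r - 2)/432 - log(r + 1)/180 + 1661*log(r + 6)/720 - 35471*log(r + 7)/14310 + 311*log(r**2 + 4)/13780 + 49*atan(r/2)/13780 + C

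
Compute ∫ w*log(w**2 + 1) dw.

Let u = w**2 + 1, so du = (2*w) dw.
The integral becomes (1/2)·∫ log(u) du; integrate by parts with u′=log(u), dv′=du.

w**2*log(w**2 + 1)/2 - w**2/2 + log(w**2 + 1)/2 + C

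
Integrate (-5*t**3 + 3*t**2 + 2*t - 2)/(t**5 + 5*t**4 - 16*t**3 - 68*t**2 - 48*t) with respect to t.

log(t)/24 - 133*log(t - 4)/600 + 4*log(t + 1)/25 - 23*log(t + 2)/24 + 587*log(t + 6)/600 + C

Factor the denominator: t*(t - 4)*(t + 1)*(t + 2)*(t + 6).
Partial-fraction decomposition: 587/(600*(t + 6)) - 23/(24*(t + 2)) + 4/(25*(t + 1)) - 133/(600*(t - 4)) + 1/(24*t).
Integrate each term: A/(t−a) contributes A·log|t−a|.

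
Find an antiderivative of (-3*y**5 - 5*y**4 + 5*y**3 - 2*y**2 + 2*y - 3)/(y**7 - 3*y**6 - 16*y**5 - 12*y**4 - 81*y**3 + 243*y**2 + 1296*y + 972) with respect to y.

-457*log(y - 6)/1080 + 169*log(y - 3)/1080 - log(y + 1)/40 + 3*log(y + 2)/40 + log(y + 3)/12 + log(y**2 + 9)/15 - 5*atan(y/3)/27 + C

Factor the denominator: (y - 6)*(y - 3)*(y + 1)*(y + 2)*(y + 3)*(y**2 + 9).
Partial-fraction decomposition: (6*y - 25)/(45*(y**2 + 9)) + 1/(12*(y + 3)) + 3/(40*(y + 2)) - 1/(40*(y + 1)) + 169/(1080*(y - 3)) - 457/(1080*(y - 6)).
Integrate each term; A/(y−a) gives A·log|y−a|; the (By+D)/(y²+p²) term gives a log and an atan.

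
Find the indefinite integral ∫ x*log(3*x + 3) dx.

Use integration by parts with u = log(3*x + 3), dv = x dx.
Then du = 3/(3*x + 3) dx and v = x**2/2.

x**2*log(3*x + 3)/2 - x**2/4 + x/2 - log(x + 1)/2 + C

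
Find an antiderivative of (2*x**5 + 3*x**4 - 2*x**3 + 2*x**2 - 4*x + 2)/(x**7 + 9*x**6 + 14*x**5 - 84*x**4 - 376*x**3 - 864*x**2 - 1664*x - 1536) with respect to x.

Factor the denominator: (x - 4)*(x + 2)*(x + 3)*(x + 4)**2*(x**2 + 4).
Partial-fraction decomposition: 3*(113*x - 222)/(10400*(x**2 + 4)) + 11111/(6400*(x + 4)) + 551/(160*(x + 4)**2) - 157/(91*(x + 3)) - 3/(32*(x + 2)) + 451/(8960*(x - 4)).
Integrate each term; A/(x−a) gives A·log|x−a|; the (Bx+D)/(x²+p²) term gives a log and an atan.

451*log(x - 4)/8960 - 3*log(x + 2)/32 - 157*log(x + 3)/91 + 11111*log(x + 4)/6400 + 339*log(x**2 + 4)/20800 - 333*atan(x/2)/10400 - 551/(160*x + 640) + C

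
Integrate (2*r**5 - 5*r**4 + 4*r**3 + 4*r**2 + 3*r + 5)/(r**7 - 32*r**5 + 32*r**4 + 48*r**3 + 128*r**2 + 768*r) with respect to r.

5*log(r)/768 + 5929*log(r - 4)/57600 + 161*log(r + 2)/2304 - 4553*log(r + 6)/19200 + 37*log(r**2 + 4)/1280 + 3*atan(r/2)/80 - 221/(960*r - 3840) + C

Factor the denominator: r*(r - 4)**2*(r + 2)*(r + 6)*(r**2 + 4).
Partial-fraction decomposition: (37*r + 48)/(640*(r**2 + 4)) - 4553/(19200*(r + 6)) + 161/(2304*(r + 2)) + 5929/(57600*(r - 4)) + 221/(960*(r - 4)**2) + 5/(768*r).
Integrate each term; A/(r−a) gives A·log|r−a|; the (Br+D)/(r²+p²) term gives a log and an atan.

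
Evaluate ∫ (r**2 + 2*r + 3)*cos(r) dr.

r**2*sin(r) + 2*r*sin(r) + 2*r*cos(r) + sin(r) + 2*cos(r) + C

Use integration by parts with u = r**2 + 2*r + 3, dv = cos(r) dr, so v = sin(r).
Apply parts 2 times (tabular method): alternate signs, differentiate u down to 0, integrate dv up.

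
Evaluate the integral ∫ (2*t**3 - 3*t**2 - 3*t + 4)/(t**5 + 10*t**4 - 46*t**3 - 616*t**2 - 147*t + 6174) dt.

261*log(t - 7)/5096 - 11*log(t - 3)/1800 - 518*log(t + 6)/117 + 21473*log(t + 7)/4900 - 202/(35*t + 245) + C

Factor the denominator: (t - 7)*(t - 3)*(t + 6)*(t + 7)**2.
Partial-fraction decomposition: 21473/(4900*(t + 7)) + 202/(35*(t + 7)**2) - 518/(117*(t + 6)) - 11/(1800*(t - 3)) + 261/(5096*(t - 7)).
Integrate each term; A/(t−a) gives A·log|t−a|; A/(t−a)² gives −A/(t−a).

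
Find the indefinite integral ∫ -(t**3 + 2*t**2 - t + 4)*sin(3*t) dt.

t**3*cos(3*t)/3 - t**2*sin(3*t)/3 + 2*t**2*cos(3*t)/3 - 4*t*sin(3*t)/9 - 5*t*cos(3*t)/9 + 5*sin(3*t)/27 + 32*cos(3*t)/27 + C

Use integration by parts with u = t**3 + 2*t**2 - t + 4, dv = -sin(3*t) dt, so v = cos(3*t)/3.
Apply parts 3 times (tabular method): alternate signs, differentiate u down to 0, integrate dv up.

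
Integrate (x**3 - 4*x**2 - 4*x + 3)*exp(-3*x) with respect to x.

(-x**3 + 3*x**2 + 6*x - 1)*exp(-3*x)/3 + C

Use integration by parts with u = x**3 - 4*x**2 - 4*x + 3, dv = exp(-3*x) dx, so v = -exp(-3*x)/3.
Apply parts 3 times (tabular method): alternate signs, differentiate u down to 0, integrate dv up.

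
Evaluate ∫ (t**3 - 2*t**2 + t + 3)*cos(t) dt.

t**3*sin(t) - 2*t**2*sin(t) + 3*t**2*cos(t) - 5*t*sin(t) - 4*t*cos(t) + 7*sin(t) - 5*cos(t) + C

Use integration by parts with u = t**3 - 2*t**2 + t + 3, dv = cos(t) dt, so v = sin(t).
Apply parts 3 times (tabular method): alternate signs, differentiate u down to 0, integrate dv up.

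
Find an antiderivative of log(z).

z*log(z) - z + C

Use integration by parts with u = log(z), dv = dz.
Then du = 1/z dz and v = z.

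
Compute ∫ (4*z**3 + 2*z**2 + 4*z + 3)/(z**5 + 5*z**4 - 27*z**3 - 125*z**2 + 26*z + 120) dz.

191*log(z - 5)/792 - 13*log(z - 1)/280 - log(z + 1)/60 + 79*log(z + 4)/90 - 813*log(z + 6)/770 + C

Factor the denominator: (z - 5)*(z - 1)*(z + 1)*(z + 4)*(z + 6).
Partial-fraction decomposition: -813/(770*(z + 6)) + 79/(90*(z + 4)) - 1/(60*(z + 1)) - 13/(280*(z - 1)) + 191/(792*(z - 5)).
Integrate each term: A/(z−a) contributes A·log|z−a|.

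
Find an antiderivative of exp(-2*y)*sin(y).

-2*exp(-2*y)*sin(y)/5 - exp(-2*y)*cos(y)/5 + C

Let I denote the integral. Integrate by parts with u = sin(y), dv = exp(-2*y) dy, so v = -exp(-2*y)/2: I = -exp(-2*y)*sin(y)/2 + (1/2)·∫ exp(-2*y)*cos(y) dy.
Apply parts again with u = cos(y), dv = exp(-2*y) dy: ∫ exp(-2*y)*cos(y) dy = -exp(-2*y)*cos(y)/2 − (1/2)·I. Substituting back brings back I: I = -exp(-2*y)*sin(y)/2 - exp(-2*y)*cos(y)/4 − (1/4)·I.
Solving for I: (1 + 1/4)·I equals the remaining terms, so I = (4/5)·(-exp(-2*y)*sin(y)/2 - exp(-2*y)*cos(y)/4).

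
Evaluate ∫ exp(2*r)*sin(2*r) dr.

Let I denote the integral. Integrate by parts with u = sin(2*r), dv = exp(2*r) dr, so v = exp(2*r)/2: I = exp(2*r)*sin(2*r)/2 − ∫ exp(2*r)*cos(2*r) dr.
Apply parts again with u = cos(2*r), dv = exp(2*r) dr: ∫ exp(2*r)*cos(2*r) dr = exp(2*r)*cos(2*r)/2 + I. Substituting back brings back I: I = exp(2*r)*sin(2*r)/2 - exp(2*r)*cos(2*r)/2 − I.
Solving for I: (1 + 1)·I equals the remaining terms, so I = (1/2)·(exp(2*r)*sin(2*r)/2 - exp(2*r)*cos(2*r)/2).

exp(2*r)*sin(2*r)/4 - exp(2*r)*cos(2*r)/4 + C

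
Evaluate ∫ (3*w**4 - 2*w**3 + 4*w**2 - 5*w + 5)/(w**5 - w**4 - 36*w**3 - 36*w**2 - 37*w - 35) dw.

6683*log(w - 7)/4800 - 19*log(w + 1)/64 + 2255*log(w + 5)/1248 + 127*log(w**2 + 1)/2600 - 11*atan(w)/1300 + C

Factor the denominator: (w - 7)*(w + 1)*(w + 5)*(w**2 + 1).
Partial-fraction decomposition: (127*w - 11)/(1300*(w**2 + 1)) + 2255/(1248*(w + 5)) - 19/(64*(w + 1)) + 6683/(4800*(w - 7)).
Integrate each term; A/(w−a) gives A·log|w−a|; the (Bw+D)/(w²+p²) term gives a log and an atan.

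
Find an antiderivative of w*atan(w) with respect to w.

w**2*atan(w)/2 - w/2 + atan(w)/2 + C

Use integration by parts with u = arctan(w), dv = w dw.
Then du = 1/(w**2 + 1) dw.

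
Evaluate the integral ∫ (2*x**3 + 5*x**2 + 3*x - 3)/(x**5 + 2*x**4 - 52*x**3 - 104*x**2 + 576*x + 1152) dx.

209*log(x - 6)/640 - 217*log(x - 4)/960 - 5*log(x + 2)/384 + 63*log(x + 4)/320 - 91*log(x + 6)/320 + C

Factor the denominator: (x - 6)*(x - 4)*(x + 2)*(x + 4)*(x + 6).
Partial-fraction decomposition: -91/(320*(x + 6)) + 63/(320*(x + 4)) - 5/(384*(x + 2)) - 217/(960*(x - 4)) + 209/(640*(x - 6)).
Integrate each term: A/(x−a) contributes A·log|x−a|.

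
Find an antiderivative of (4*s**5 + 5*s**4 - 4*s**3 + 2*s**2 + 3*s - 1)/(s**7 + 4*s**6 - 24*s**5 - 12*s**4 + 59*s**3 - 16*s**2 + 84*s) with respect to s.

-log(s)/84 + 259*log(s - 3)/300 - 21*log(s - 2)/40 + 3*log(s + 2)/200 - 239*log(s + 7)/700 + atan(s)/10 + C

Factor the denominator: s*(s - 3)*(s - 2)*(s + 2)*(s + 7)*(s**2 + 1).
Partial-fraction decomposition: 1/(10*(s**2 + 1)) - 239/(700*(s + 7)) + 3/(200*(s + 2)) - 21/(40*(s - 2)) + 259/(300*(s - 3)) - 1/(84*s).
Integrate each term; A/(s−a) gives A·log|s−a|; the (Bs+D)/(s²+p²) term gives a log and an atan.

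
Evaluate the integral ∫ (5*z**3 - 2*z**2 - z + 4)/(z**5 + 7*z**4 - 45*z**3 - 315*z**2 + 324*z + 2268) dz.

Factor the denominator: (z - 6)*(z - 3)*(z + 3)*(z + 6)*(z + 7).
Partial-fraction decomposition: -901/(260*(z + 7)) + 571/(162*(z + 6)) - 73/(324*(z + 3)) - 59/(810*(z - 3)) + 503/(2106*(z - 6)).
Integrate each term: A/(z−a) contributes A·log|z−a|.

503*log(z - 6)/2106 - 59*log(z - 3)/810 - 73*log(z + 3)/324 + 571*log(z + 6)/162 - 901*log(z + 7)/260 + C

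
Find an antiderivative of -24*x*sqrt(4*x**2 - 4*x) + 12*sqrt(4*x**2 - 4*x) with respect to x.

-2*(4*x**2 - 4*x)**(3/2) + C

Let u = 4*x**2 - 4*x, so du = (8*x - 4) dx.
Rewriting, the integral becomes -3·∫ √u du = -3·(2/3)u^(3/2).
Substituting back, u = 4*x**2 - 4*x.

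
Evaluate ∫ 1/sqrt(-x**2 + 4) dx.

Substitute x = 2·sin(θ), so dx = 2·cos(θ) dθ and the radical becomes sqrt(-x**2 + 4) = 2·cos(θ) by the Pythagorean identity.
Integrate the resulting trig expression in θ, then back-substitute θ = asin(x/2), sin(θ) = x/2, cos(θ) = sqrt(-x**2 + 4)/2 (absorbing any constant into C).

asin(x/2) + C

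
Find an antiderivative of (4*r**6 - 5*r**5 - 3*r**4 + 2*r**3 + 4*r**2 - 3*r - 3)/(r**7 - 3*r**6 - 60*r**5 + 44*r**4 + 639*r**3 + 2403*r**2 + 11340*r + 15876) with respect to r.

Factor the denominator: (r - 7)**2*(r + 2)*(r + 3)*(r + 6)*(r**2 + 9).
Partial-fraction decomposition: (27309*r - 47884)/(163995*(r**2 + 9)) + 73781/(30420*(r + 6)) - 323/(450*(r + 3)) + 371/(4212*(r + 2)) + 1172981453/(575622450*(r - 7)) + 95054/(16965*(r - 7)**2).
Integrate each term; A/(r−a) gives A·log|r−a|; the (Br+D)/(r²+p²) term gives a log and an atan.

1172981453*log(r - 7)/575622450 + 371*log(r + 2)/4212 - 323*log(r + 3)/450 + 73781*log(r + 6)/30420 + 9103*log(r**2 + 9)/109330 - 47884*atan(r/3)/491985 - 95054/(16965*r - 118755) + C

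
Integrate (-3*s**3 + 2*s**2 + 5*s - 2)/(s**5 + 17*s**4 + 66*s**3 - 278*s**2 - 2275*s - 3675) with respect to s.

Factor the denominator: (s - 5)*(s + 3)*(s + 5)*(s + 7)**2.
Partial-fraction decomposition: -1333/(288*(s + 7)) - 545/(48*(s + 7)**2) + 199/(40*(s + 5)) - 41/(128*(s + 3)) - 151/(5760*(s - 5)).
Integrate each term; A/(s−a) gives A·log|s−a|; A/(s−a)² gives −A/(s−a).

-151*log(s - 5)/5760 - 41*log(s + 3)/128 + 199*log(s + 5)/40 - 1333*log(s + 7)/288 + 545/(48*s + 336) + C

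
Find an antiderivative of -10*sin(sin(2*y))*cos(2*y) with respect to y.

Let u = sin(2*y), so du = (2*cos(2*y)) dy.
Rewriting, the integral becomes -5·∫ sin(u) du = -5·-cos(u).
Substituting back, u = sin(2*y).

5*cos(sin(2*y)) + C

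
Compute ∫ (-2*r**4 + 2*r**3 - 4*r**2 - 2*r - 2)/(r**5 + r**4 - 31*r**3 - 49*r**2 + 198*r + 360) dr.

Factor the denominator: (r - 5)*(r - 3)*(r + 2)*(r + 3)*(r + 4).
Partial-fraction decomposition: -349/(63*(r + 4)) + 31/(6*(r + 3)) - 31/(35*(r + 2)) + 38/(105*(r - 3)) - 139/(126*(r - 5)).
Integrate each term: A/(r−a) contributes A·log|r−a|.

-139*log(r - 5)/126 + 38*log(r - 3)/105 - 31*log(r + 2)/35 + 31*log(r + 3)/6 - 349*log(r + 4)/63 + C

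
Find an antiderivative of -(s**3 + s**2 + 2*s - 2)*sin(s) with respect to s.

s**3*cos(s) - 3*s**2*sin(s) + s**2*cos(s) - 2*s*sin(s) - 4*s*cos(s) + 4*sin(s) - 4*cos(s) + C

Use integration by parts with u = s**3 + s**2 + 2*s - 2, dv = -sin(s) ds, so v = cos(s).
Apply parts 3 times (tabular method): alternate signs, differentiate u down to 0, integrate dv up.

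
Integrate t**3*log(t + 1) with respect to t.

Use integration by parts with u = log(t + 1), dv = t**3 dt.
Then du = 1/(t + 1) dt and v = t**4/4.

t**4*log(t + 1)/4 - t**4/16 + t**3/12 - t**2/8 + t/4 - log(t + 1)/4 + C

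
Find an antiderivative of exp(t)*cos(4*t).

4*exp(t)*sin(4*t)/17 + exp(t)*cos(4*t)/17 + C

Let I denote the integral. Integrate by parts with u = cos(4*t), dv = exp(t) dt, so v = exp(t): I = exp(t)*cos(4*t) + 4·∫ exp(t)*sin(4*t) dt.
Apply parts again with u = sin(4*t), dv = exp(t) dt: ∫ exp(t)*sin(4*t) dt = exp(t)*sin(4*t) − 4·I. Substituting back brings back I: I = 4*exp(t)*sin(4*t) + exp(t)*cos(4*t) − 16·I.
Solving for I: (1 + 16)·I equals the remaining terms, so I = (1/17)·(4*exp(t)*sin(4*t) + exp(t)*cos(4*t)).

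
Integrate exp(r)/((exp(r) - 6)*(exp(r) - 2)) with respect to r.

Let u = e^r, du = e^r dr.
The integral becomes ∫ du/((u-2)(u-6)); decompose into partial fractions.

log(exp(r) - 6)/4 - log(exp(r) - 2)/4 + C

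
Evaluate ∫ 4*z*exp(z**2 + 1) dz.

2*exp(z**2 + 1) + C

Let u = z**2 + 1, so du = (2*z) dz.
Rewriting, the integral becomes 2·∫ e^u du = 2·e^u.
Substituting back, u = z**2 + 1.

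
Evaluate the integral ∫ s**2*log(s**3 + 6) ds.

s**3*log(s**3 + 6)/3 - s**3/3 + 2*log(s**3 + 6) + C

Let u = s**3 + 6, so du = (3*s**2) ds.
The integral becomes (1/3)·∫ log(u) du; integrate by parts with u′=log(u), dv′=du.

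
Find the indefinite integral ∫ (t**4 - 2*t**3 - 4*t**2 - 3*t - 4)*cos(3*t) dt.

t**4*sin(3*t)/3 - 2*t**3*sin(3*t)/3 + 4*t**3*cos(3*t)/9 - 16*t**2*sin(3*t)/9 - 2*t**2*cos(3*t)/3 - 5*t*sin(3*t)/9 - 32*t*cos(3*t)/27 - 76*sin(3*t)/81 - 5*cos(3*t)/27 + C

Use integration by parts with u = t**4 - 2*t**3 - 4*t**2 - 3*t - 4, dv = cos(3*t) dt, so v = sin(3*t)/3.
Apply parts 4 times (tabular method): alternate signs, differentiate u down to 0, integrate dv up.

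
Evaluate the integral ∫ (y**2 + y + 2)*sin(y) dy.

-y**2*cos(y) + 2*y*sin(y) - y*cos(y) + sin(y) + C

Use integration by parts with u = y**2 + y + 2, dv = sin(y) dy, so v = -cos(y).
Apply parts 2 times (tabular method): alternate signs, differentiate u down to 0, integrate dv up.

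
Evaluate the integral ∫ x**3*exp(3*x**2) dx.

(3*x**2 - 1)*exp(3*x**2)/18 + C

Let u = x², du = 2x dx; rewrite as (1/2)∫ u^1·exp(3u) du.
Now integrate by parts 1 time.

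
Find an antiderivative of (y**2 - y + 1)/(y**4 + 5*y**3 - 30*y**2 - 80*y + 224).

Factor the denominator: (y - 4)*(y - 2)*(y + 4)*(y + 7).
Partial-fraction decomposition: -19/(99*(y + 7)) + 7/(48*(y + 4)) - 1/(36*(y - 2)) + 13/(176*(y - 4)).
Integrate each term: A/(y−a) contributes A·log|y−a|.

13*log(y - 4)/176 - log(y - 2)/36 + 7*log(y + 4)/48 - 19*log(y + 7)/99 + C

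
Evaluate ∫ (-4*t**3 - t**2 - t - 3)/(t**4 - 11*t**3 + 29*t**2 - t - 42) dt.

Factor the denominator: (t - 7)*(t - 3)*(t - 2)*(t + 1).
Partial-fraction decomposition: -1/(96*(t + 1)) - 41/(15*(t - 2)) + 123/(16*(t - 3)) - 1431/(160*(t - 7)).
Integrate each term: A/(t−a) contributes A·log|t−a|.

-1431*log(t - 7)/160 + 123*log(t - 3)/16 - 41*log(t - 2)/15 - log(t + 1)/96 + C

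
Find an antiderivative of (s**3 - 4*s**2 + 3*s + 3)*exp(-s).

(-s**3 + s**2 - s - 4)*exp(-s) + C

Use integration by parts with u = s**3 - 4*s**2 + 3*s + 3, dv = exp(-s) ds, so v = -exp(-s).
Apply parts 3 times (tabular method): alternate signs, differentiate u down to 0, integrate dv up.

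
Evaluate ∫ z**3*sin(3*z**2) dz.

-z**2*cos(3*z**2)/6 + sin(3*z**2)/18 + C

Let u = z², du = 2z dz; rewrite as (1/2)∫ u^1·sin(3u) du.
Now integrate by parts 1 time.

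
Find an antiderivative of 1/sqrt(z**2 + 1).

log(z + sqrt(z**2 + 1)) + C

Substitute z = tan(θ), so dz = sec(θ)^2 dθ and the radical becomes sqrt(z**2 + 1) = sec(θ) by the Pythagorean identity.
Integrate the resulting trig expression in θ, then back-substitute tan(θ) = z, sec(θ) = sqrt(z**2 + 1) (absorbing any constant into C).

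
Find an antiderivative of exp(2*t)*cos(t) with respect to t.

exp(2*t)*sin(t)/5 + 2*exp(2*t)*cos(t)/5 + C

Let I denote the integral. Integrate by parts with u = cos(t), dv = exp(2*t) dt, so v = exp(2*t)/2: I = exp(2*t)*cos(t)/2 + (1/2)·∫ exp(2*t)*sin(t) dt.
Apply parts again with u = sin(t), dv = exp(2*t) dt: ∫ exp(2*t)*sin(t) dt = exp(2*t)*sin(t)/2 − (1/2)·I. Substituting back brings back I: I = exp(2*t)*sin(t)/4 + exp(2*t)*cos(t)/2 − (1/4)·I.
Solving for I: (1 + 1/4)·I equals the remaining terms, so I = (4/5)·(exp(2*t)*sin(t)/4 + exp(2*t)*cos(t)/2).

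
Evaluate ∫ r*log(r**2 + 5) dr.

r**2*log(r**2 + 5)/2 - r**2/2 + 5*log(r**2 + 5)/2 + C

Let u = r**2 + 5, so du = (2*r) dr.
The integral becomes (1/2)·∫ log(u) du; integrate by parts with u′=log(u), dv′=du.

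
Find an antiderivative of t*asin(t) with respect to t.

t**2*asin(t)/2 + t*sqrt(-t**2 + 1)/4 - asin(t)/4 + C

Use integration by parts with u = arcsin(t), dv = t dt.
Then du = 1/sqrt(-t**2 + 1) dt.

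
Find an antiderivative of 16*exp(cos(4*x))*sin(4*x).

Let u = cos(4*x), so du = (-4*sin(4*x)) dx.
Rewriting, the integral becomes -4·∫ e^u du = -4·e^u.
Substituting back, u = cos(4*x).

-4*exp(cos(4*x)) + C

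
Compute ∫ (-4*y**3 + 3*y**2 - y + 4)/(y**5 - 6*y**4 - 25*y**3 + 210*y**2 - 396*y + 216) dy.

-379*log(y - 6)/360 + 40*log(y - 3)/27 - 9*log(y - 2)/16 - log(y - 1)/35 + 491*log(y + 6)/3024 + C

Factor the denominator: (y - 6)*(y - 3)*(y - 2)*(y - 1)*(y + 6).
Partial-fraction decomposition: 491/(3024*(y + 6)) - 1/(35*(y - 1)) - 9/(16*(y - 2)) + 40/(27*(y - 3)) - 379/(360*(y - 6)).
Integrate each term: A/(y−a) contributes A·log|y−a|.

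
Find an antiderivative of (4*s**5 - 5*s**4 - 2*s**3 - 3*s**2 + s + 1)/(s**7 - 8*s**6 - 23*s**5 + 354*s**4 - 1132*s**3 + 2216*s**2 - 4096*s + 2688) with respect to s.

24091*log(s - 6)/10400 - 188983*log(s - 4)/87120 + log(s - 1)/450 - 19675*log(s + 7)/166738 - 1333*log(s**2 + 4)/84800 - 979*atan(s/2)/42400 + 529/(264*s - 1056) + C

Factor the denominator: (s - 6)*(s - 4)**2*(s - 1)*(s + 7)*(s**2 + 4).
Partial-fraction decomposition: -(1333*s + 1958)/(42400*(s**2 + 4)) - 19675/(166738*(s + 7)) + 1/(450*(s - 1)) - 188983/(87120*(s - 4)) - 529/(264*(s - 4)**2) + 24091/(10400*(s - 6)).
Integrate each term; A/(s−a) gives A·log|s−a|; the (Bs+D)/(s²+p²) term gives a log and an atan.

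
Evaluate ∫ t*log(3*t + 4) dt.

t**2*log(3*t + 4)/2 - t**2/4 + 2*t/3 - 8*log(3*t + 4)/9 + C

Use integration by parts with u = log(3*t + 4), dv = t dt.
Then du = 3/(3*t + 4) dt and v = t**2/2.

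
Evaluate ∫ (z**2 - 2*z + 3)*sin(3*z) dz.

Use integration by parts with u = z**2 - 2*z + 3, dv = sin(3*z) dz, so v = -cos(3*z)/3.
Apply parts 2 times (tabular method): alternate signs, differentiate u down to 0, integrate dv up.

-z**2*cos(3*z)/3 + 2*z*sin(3*z)/9 + 2*z*cos(3*z)/3 - 2*sin(3*z)/9 - 25*cos(3*z)/27 + C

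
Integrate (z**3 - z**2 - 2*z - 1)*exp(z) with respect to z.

(z**3 - 4*z**2 + 6*z - 7)*exp(z) + C

Use integration by parts with u = z**3 - z**2 - 2*z - 1, dv = exp(z) dz, so v = exp(z).
Apply parts 3 times (tabular method): alternate signs, differentiate u down to 0, integrate dv up.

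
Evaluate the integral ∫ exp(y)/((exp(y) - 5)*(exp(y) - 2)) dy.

log(exp(y) - 5)/3 - log(exp(y) - 2)/3 + C

Let u = e^y, du = e^y dy.
The integral becomes ∫ du/((u-2)(u-5)); decompose into partial fractions.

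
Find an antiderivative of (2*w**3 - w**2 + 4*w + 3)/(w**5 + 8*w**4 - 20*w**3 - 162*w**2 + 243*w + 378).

73*log(w - 3)/1080 - log(w + 1)/120 + 163*log(w + 6)/135 - 19*log(w + 7)/15 - 1/(6*w - 18) + C

Factor the denominator: (w - 3)**2*(w + 1)*(w + 6)*(w + 7).
Partial-fraction decomposition: -19/(15*(w + 7)) + 163/(135*(w + 6)) - 1/(120*(w + 1)) + 73/(1080*(w - 3)) + 1/(6*(w - 3)**2).
Integrate each term; A/(w−a) gives A·log|w−a|; A/(w−a)² gives −A/(w−a).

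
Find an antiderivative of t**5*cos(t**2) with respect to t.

t**4*sin(t**2)/2 + t**2*cos(t**2) - sin(t**2) + C

Let u = t², du = 2t dt; rewrite as (1/2)∫ u^2·cos(1u) du.
Now integrate by parts 2 times.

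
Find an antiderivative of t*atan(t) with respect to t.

Use integration by parts with u = arctan(t), dv = t dt.
Then du = 1/(t**2 + 1) dt.

t**2*atan(t)/2 - t/2 + atan(t)/2 + C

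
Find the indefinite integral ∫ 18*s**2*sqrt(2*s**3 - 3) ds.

Let u = 2*s**3 - 3, so du = (6*s**2) ds.
Rewriting, the integral becomes 3·∫ √u du = 3·(2/3)u^(3/2).
Substituting back, u = 2*s**3 - 3.

2*(2*s**3 - 3)**(3/2) + C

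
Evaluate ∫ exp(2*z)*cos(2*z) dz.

Let I denote the integral. Integrate by parts with u = cos(2*z), dv = exp(2*z) dz, so v = exp(2*z)/2: I = exp(2*z)*cos(2*z)/2 + ∫ exp(2*z)*sin(2*z) dz.
Apply parts again with u = sin(2*z), dv = exp(2*z) dz: ∫ exp(2*z)*sin(2*z) dz = exp(2*z)*sin(2*z)/2 − I. Substituting back brings back I: I = exp(2*z)*sin(2*z)/2 + exp(2*z)*cos(2*z)/2 − I.
Solving for I: (1 + 1)·I equals the remaining terms, so I = (1/2)·(exp(2*z)*sin(2*z)/2 + exp(2*z)*cos(2*z)/2).

exp(2*z)*sin(2*z)/4 + exp(2*z)*cos(2*z)/4 + C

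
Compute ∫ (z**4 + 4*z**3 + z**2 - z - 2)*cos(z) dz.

Use integration by parts with u = z**4 + 4*z**3 + z**2 - z - 2, dv = cos(z) dz, so v = sin(z).
Apply parts 4 times (tabular method): alternate signs, differentiate u down to 0, integrate dv up.

z**4*sin(z) + 4*z**3*sin(z) + 4*z**3*cos(z) - 11*z**2*sin(z) + 12*z**2*cos(z) - 25*z*sin(z) - 22*z*cos(z) + 20*sin(z) - 25*cos(z) + C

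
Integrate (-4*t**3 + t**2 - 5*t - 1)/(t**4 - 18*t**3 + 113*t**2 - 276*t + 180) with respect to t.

Factor the denominator: (t - 6)**2*(t - 5)*(t - 1).
Partial-fraction decomposition: 9/(100*(t - 1)) - 501/(4*(t - 5)) + 3029/(25*(t - 6)) - 859/(5*(t - 6)**2).
Integrate each term; A/(t−a) gives A·log|t−a|; A/(t−a)² gives −A/(t−a).

3029*log(t - 6)/25 - 501*log(t - 5)/4 + 9*log(t - 1)/100 + 859/(5*t - 30) + C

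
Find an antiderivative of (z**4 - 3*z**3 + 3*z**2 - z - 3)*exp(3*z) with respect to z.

Use integration by parts with u = z**4 - 3*z**3 + 3*z**2 - z - 3, dv = exp(3*z) dz, so v = exp(3*z)/3.
Apply parts 4 times (tabular method): alternate signs, differentiate u down to 0, integrate dv up.

(27*z**4 - 117*z**3 + 198*z**2 - 159*z - 28)*exp(3*z)/81 + C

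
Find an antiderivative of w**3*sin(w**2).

Let u = w², du = 2w dw; rewrite as (1/2)∫ u^1·sin(1u) du.
Now integrate by parts 1 time.

-w**2*cos(w**2)/2 + sin(w**2)/2 + C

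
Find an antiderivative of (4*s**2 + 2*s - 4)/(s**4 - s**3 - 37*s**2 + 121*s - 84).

Factor the denominator: (s - 4)*(s - 3)*(s - 1)*(s + 7).
Partial-fraction decomposition: -89/(440*(s + 7)) + 1/(24*(s - 1)) - 19/(10*(s - 3)) + 68/(33*(s - 4)).
Integrate each term: A/(s−a) contributes A·log|s−a|.

68*log(s - 4)/33 - 19*log(s - 3)/10 + log(s - 1)/24 - 89*log(s + 7)/440 + C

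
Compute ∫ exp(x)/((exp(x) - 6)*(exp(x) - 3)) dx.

log(exp(x) - 6)/3 - log(exp(x) - 3)/3 + C

Let u = e^x, du = e^x dx.
The integral becomes ∫ du/((u-6)(u-3)); decompose into partial fractions.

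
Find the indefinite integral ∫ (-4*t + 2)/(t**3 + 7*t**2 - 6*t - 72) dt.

-10*log(t - 3)/63 - 9*log(t + 4)/7 + 13*log(t + 6)/9 + C

Factor the denominator: (t - 3)*(t + 4)*(t + 6).
Partial-fraction decomposition: 13/(9*(t + 6)) - 9/(7*(t + 4)) - 10/(63*(t - 3)).
Integrate each term: A/(t−a) contributes A·log|t−a|.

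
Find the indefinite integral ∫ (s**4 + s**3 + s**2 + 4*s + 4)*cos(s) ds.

Use integration by parts with u = s**4 + s**3 + s**2 + 4*s + 4, dv = cos(s) ds, so v = sin(s).
Apply parts 4 times (tabular method): alternate signs, differentiate u down to 0, integrate dv up.

s**4*sin(s) + s**3*sin(s) + 4*s**3*cos(s) - 11*s**2*sin(s) + 3*s**2*cos(s) - 2*s*sin(s) - 22*s*cos(s) + 26*sin(s) - 2*cos(s) + C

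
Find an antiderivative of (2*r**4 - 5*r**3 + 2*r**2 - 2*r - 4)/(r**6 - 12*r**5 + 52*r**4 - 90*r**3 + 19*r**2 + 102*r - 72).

Factor the denominator: (r - 4)*(r - 3)**2*(r - 2)*(r - 1)*(r + 1).
Partial-fraction decomposition: -7/(480*(r + 1)) - 7/(24*(r - 1)) + 4/(3*(r - 2)) - 259/(32*(r - 3)) - 35/(8*(r - 3)**2) + 106/(15*(r - 4)).
Integrate each term; A/(r−a) gives A·log|r−a|; A/(r−a)² gives −A/(r−a).

106*log(r - 4)/15 - 259*log(r - 3)/32 + 4*log(r - 2)/3 - 7*log(r - 1)/24 - 7*log(r + 1)/480 + 35/(8*r - 24) + C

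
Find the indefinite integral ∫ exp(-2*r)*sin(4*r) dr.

-exp(-2*r)*sin(4*r)/10 - exp(-2*r)*cos(4*r)/5 + C

Let I denote the integral. Integrate by parts with u = sin(4*r), dv = exp(-2*r) dr, so v = -exp(-2*r)/2: I = -exp(-2*r)*sin(4*r)/2 + 2·∫ exp(-2*r)*cos(4*r) dr.
Apply parts again with u = cos(4*r), dv = exp(-2*r) dr: ∫ exp(-2*r)*cos(4*r) dr = -exp(-2*r)*cos(4*r)/2 − 2·I. Substituting back brings back I: I = -exp(-2*r)*sin(4*r)/2 - exp(-2*r)*cos(4*r) − 4·I.
Solving for I: (1 + 4)·I equals the remaining terms, so I = (1/5)·(-exp(-2*r)*sin(4*r)/2 - exp(-2*r)*cos(4*r)).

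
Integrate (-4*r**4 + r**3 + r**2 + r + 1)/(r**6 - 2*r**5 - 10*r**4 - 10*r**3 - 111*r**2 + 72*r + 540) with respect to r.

Factor the denominator: (r - 5)*(r - 2)*(r + 2)*(r + 3)*(r**2 + 9).
Partial-fraction decomposition: 2*(59*r - 1014)/(1989*(r**2 + 9)) + 43/(90*(r + 3)) - 69/(364*(r + 2)) + 49/(780*(r - 2)) - 293/(714*(r - 5)).
Integrate each term; A/(r−a) gives A·log|r−a|; the (Br+D)/(r²+p²) term gives a log and an atan.

-293*log(r - 5)/714 + 49*log(r - 2)/780 - 69*log(r + 2)/364 + 43*log(r + 3)/90 + 59*log(r**2 + 9)/1989 - 52*atan(r/3)/153 + C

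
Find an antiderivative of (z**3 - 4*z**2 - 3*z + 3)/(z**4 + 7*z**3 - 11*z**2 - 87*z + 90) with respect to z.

Factor the denominator: (z - 3)*(z - 1)*(z + 5)*(z + 6).
Partial-fraction decomposition: 113/(21*(z + 6)) - 69/(16*(z + 5)) + 1/(28*(z - 1)) - 5/(48*(z - 3)).
Integrate each term: A/(z−a) contributes A·log|z−a|.

-5*log(z - 3)/48 + log(z - 1)/28 - 69*log(z + 5)/16 + 113*log(z + 6)/21 + C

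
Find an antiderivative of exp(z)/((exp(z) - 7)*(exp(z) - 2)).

Let u = e^z, du = e^z dz.
The integral becomes ∫ du/((u-2)(u-7)); decompose into partial fractions.

log(exp(z) - 7)/5 - log(exp(z) - 2)/5 + C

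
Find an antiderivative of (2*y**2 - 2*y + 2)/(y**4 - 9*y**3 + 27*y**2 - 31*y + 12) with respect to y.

26*log(y - 4)/9 - 7*log(y - 3)/2 + 11*log(y - 1)/18 - 1/(3*y - 3) + C

Factor the denominator: (y - 4)*(y - 3)*(y - 1)**2.
Partial-fraction decomposition: 11/(18*(y - 1)) + 1/(3*(y - 1)**2) - 7/(2*(y - 3)) + 26/(9*(y - 4)).
Integrate each term; A/(y−a) gives A·log|y−a|; A/(y−a)² gives −A/(y−a).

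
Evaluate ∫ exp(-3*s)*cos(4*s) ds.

Let I denote the integral. Integrate by parts with u = cos(4*s), dv = exp(-3*s) ds, so v = -exp(-3*s)/3: I = -exp(-3*s)*cos(4*s)/3 − (4/3)·∫ exp(-3*s)*sin(4*s) ds.
Apply parts again with u = sin(4*s), dv = exp(-3*s) ds: ∫ exp(-3*s)*sin(4*s) ds = -exp(-3*s)*sin(4*s)/3 + (4/3)·I. Substituting back brings back I: I = 4*exp(-3*s)*sin(4*s)/9 - exp(-3*s)*cos(4*s)/3 − (16/9)·I.
Solving for I: (1 + 16/9)·I equals the remaining terms, so I = (9/25)·(4*exp(-3*s)*sin(4*s)/9 - exp(-3*s)*cos(4*s)/3).

4*exp(-3*s)*sin(4*s)/25 - 3*exp(-3*s)*cos(4*s)/25 + C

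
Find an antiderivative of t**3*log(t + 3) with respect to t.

t**4*log(t + 3)/4 - t**4/16 + t**3/4 - 9*t**2/8 + 27*t/4 - 81*log(t + 3)/4 + C

Use integration by parts with u = log(t + 3), dv = t**3 dt.
Then du = 1/(t + 3) dt and v = t**4/4.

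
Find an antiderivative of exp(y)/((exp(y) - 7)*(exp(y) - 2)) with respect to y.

log(exp(y) - 7)/5 - log(exp(y) - 2)/5 + C

Let u = e^y, du = e^y dy.
The integral becomes ∫ du/((u-2)(u-7)); decompose into partial fractions.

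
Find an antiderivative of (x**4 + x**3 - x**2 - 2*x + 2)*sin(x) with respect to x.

Use integration by parts with u = x**4 + x**3 - x**2 - 2*x + 2, dv = sin(x) dx, so v = -cos(x).
Apply parts 4 times (tabular method): alternate signs, differentiate u down to 0, integrate dv up.

-x**4*cos(x) + 4*x**3*sin(x) - x**3*cos(x) + 3*x**2*sin(x) + 13*x**2*cos(x) - 26*x*sin(x) + 8*x*cos(x) - 8*sin(x) - 28*cos(x) + C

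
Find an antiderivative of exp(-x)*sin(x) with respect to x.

-exp(-x)*sin(x)/2 - exp(-x)*cos(x)/2 + C

Let I denote the integral. Integrate by parts with u = sin(x), dv = exp(-x) dx, so v = -exp(-x): I = -exp(-x)*sin(x) + ∫ exp(-x)*cos(x) dx.
Apply parts again with u = cos(x), dv = exp(-x) dx: ∫ exp(-x)*cos(x) dx = -exp(-x)*cos(x) − I. Substituting back brings back I: I = -exp(-x)*sin(x) - exp(-x)*cos(x) − I.
Solving for I: (1 + 1)·I equals the remaining terms, so I = (1/2)·(-exp(-x)*sin(x) - exp(-x)*cos(x)).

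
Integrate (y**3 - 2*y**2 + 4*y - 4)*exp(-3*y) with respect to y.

Use integration by parts with u = y**3 - 2*y**2 + 4*y - 4, dv = exp(-3*y) dy, so v = -exp(-3*y)/3.
Apply parts 3 times (tabular method): alternate signs, differentiate u down to 0, integrate dv up.

(-9*y**3 + 9*y**2 - 30*y + 26)*exp(-3*y)/27 + C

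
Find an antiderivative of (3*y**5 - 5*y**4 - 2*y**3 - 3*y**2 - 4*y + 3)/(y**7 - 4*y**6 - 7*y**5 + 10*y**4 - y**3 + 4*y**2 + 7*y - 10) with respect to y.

211*log(y - 5)/624 + 25*log(y - 1)/144 + log(y + 1)/24 - 23*log(y + 2)/45 - 11*log(y**2 + 1)/520 - 3*atan(y)/260 - 1/(6*y - 6) + C

Factor the denominator: (y - 5)*(y - 1)**2*(y + 1)*(y + 2)*(y**2 + 1).
Partial-fraction decomposition: -(11*y + 3)/(260*(y**2 + 1)) - 23/(45*(y + 2)) + 1/(24*(y + 1)) + 25/(144*(y - 1)) + 1/(6*(y - 1)**2) + 211/(624*(y - 5)).
Integrate each term; A/(y−a) gives A·log|y−a|; the (By+D)/(y²+p²) term gives a log and an atan.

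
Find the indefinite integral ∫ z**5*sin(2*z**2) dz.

-z**4*cos(2*z**2)/4 + z**2*sin(2*z**2)/4 + cos(2*z**2)/8 + C

Let u = z², du = 2z dz; rewrite as (1/2)∫ u^2·sin(2u) du.
Now integrate by parts 2 times.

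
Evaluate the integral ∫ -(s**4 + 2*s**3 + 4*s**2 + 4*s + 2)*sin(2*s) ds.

Use integration by parts with u = s**4 + 2*s**3 + 4*s**2 + 4*s + 2, dv = -sin(2*s) ds, so v = cos(2*s)/2.
Apply parts 4 times (tabular method): alternate signs, differentiate u down to 0, integrate dv up.

s**4*cos(2*s)/2 - s**3*sin(2*s) + s**3*cos(2*s) - 3*s**2*sin(2*s)/2 + s**2*cos(2*s)/2 - s*sin(2*s)/2 + s*cos(2*s)/2 - sin(2*s)/4 + 3*cos(2*s)/4 + C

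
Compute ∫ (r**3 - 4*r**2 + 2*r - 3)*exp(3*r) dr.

Use integration by parts with u = r**3 - 4*r**2 + 2*r - 3, dv = exp(3*r) dr, so v = exp(3*r)/3.
Apply parts 3 times (tabular method): alternate signs, differentiate u down to 0, integrate dv up.

(9*r**3 - 45*r**2 + 48*r - 43)*exp(3*r)/27 + C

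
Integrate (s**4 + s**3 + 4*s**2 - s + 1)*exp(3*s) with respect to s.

Use integration by parts with u = s**4 + s**3 + 4*s**2 - s + 1, dv = exp(3*s) ds, so v = exp(3*s)/3.
Apply parts 4 times (tabular method): alternate signs, differentiate u down to 0, integrate dv up.

(27*s**4 - 9*s**3 + 117*s**2 - 105*s + 62)*exp(3*s)/81 + C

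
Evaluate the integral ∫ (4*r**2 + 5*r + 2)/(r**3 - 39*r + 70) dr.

Factor the denominator: (r - 5)*(r - 2)*(r + 7).
Partial-fraction decomposition: 163/(108*(r + 7)) - 28/(27*(r - 2)) + 127/(36*(r - 5)).
Integrate each term: A/(r−a) contributes A·log|r−a|.

127*log(r - 5)/36 - 28*log(r - 2)/27 + 163*log(r + 7)/108 + C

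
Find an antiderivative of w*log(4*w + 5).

w**2*log(4*w + 5)/2 - w**2/4 + 5*w/8 - 25*log(4*w + 5)/32 + C

Use integration by parts with u = log(4*w + 5), dv = w dw.
Then du = 4/(4*w + 5) dw and v = w**2/2.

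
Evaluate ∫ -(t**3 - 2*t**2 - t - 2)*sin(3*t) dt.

t**3*cos(3*t)/3 - t**2*sin(3*t)/3 - 2*t**2*cos(3*t)/3 + 4*t*sin(3*t)/9 - 5*t*cos(3*t)/9 + 5*sin(3*t)/27 - 14*cos(3*t)/27 + C

Use integration by parts with u = t**3 - 2*t**2 - t - 2, dv = -sin(3*t) dt, so v = cos(3*t)/3.
Apply parts 3 times (tabular method): alternate signs, differentiate u down to 0, integrate dv up.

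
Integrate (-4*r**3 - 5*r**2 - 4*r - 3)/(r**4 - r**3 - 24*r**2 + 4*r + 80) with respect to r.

-24*log(r - 5)/7 + 7*log(r - 2)/8 + 17*log(r + 2)/56 - 7*log(r + 4)/4 + C

Factor the denominator: (r - 5)*(r - 2)*(r + 2)*(r + 4).
Partial-fraction decomposition: -7/(4*(r + 4)) + 17/(56*(r + 2)) + 7/(8*(r - 2)) - 24/(7*(r - 5)).
Integrate each term: A/(r−a) contributes A·log|r−a|.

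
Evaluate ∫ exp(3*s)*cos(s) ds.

exp(3*s)*sin(s)/10 + 3*exp(3*s)*cos(s)/10 + C

Let I denote the integral. Integrate by parts with u = cos(s), dv = exp(3*s) ds, so v = exp(3*s)/3: I = exp(3*s)*cos(s)/3 + (1/3)·∫ exp(3*s)*sin(s) ds.
Apply parts again with u = sin(s), dv = exp(3*s) ds: ∫ exp(3*s)*sin(s) ds = exp(3*s)*sin(s)/3 − (1/3)·I. Substituting back brings back I: I = exp(3*s)*sin(s)/9 + exp(3*s)*cos(s)/3 − (1/9)·I.
Solving for I: (1 + 1/9)·I equals the remaining terms, so I = (9/10)·(exp(3*s)*sin(s)/9 + exp(3*s)*cos(s)/3).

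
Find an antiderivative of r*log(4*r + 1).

r**2*log(4*r + 1)/2 - r**2/4 + r/8 - log(4*r + 1)/32 + C

Use integration by parts with u = log(4*r + 1), dv = r dr.
Then du = 4/(4*r + 1) dr and v = r**2/2.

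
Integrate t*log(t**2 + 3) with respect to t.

Let u = t**2 + 3, so du = (2*t) dt.
The integral becomes (1/2)·∫ log(u) du; integrate by parts with u′=log(u), dv′=du.

t**2*log(t**2 + 3)/2 - t**2/2 + 3*log(t**2 + 3)/2 + C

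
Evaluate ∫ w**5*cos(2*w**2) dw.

w**4*sin(2*w**2)/4 + w**2*cos(2*w**2)/4 - sin(2*w**2)/8 + C

Let u = w², du = 2w dw; rewrite as (1/2)∫ u^2·cos(2u) du.
Now integrate by parts 2 times.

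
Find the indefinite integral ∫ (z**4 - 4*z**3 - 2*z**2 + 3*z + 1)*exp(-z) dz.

(-z**4 + 2*z**2 + z)*exp(-z) + C

Use integration by parts with u = z**4 - 4*z**3 - 2*z**2 + 3*z + 1, dv = exp(-z) dz, so v = -exp(-z).
Apply parts 4 times (tabular method): alternate signs, differentiate u down to 0, integrate dv up.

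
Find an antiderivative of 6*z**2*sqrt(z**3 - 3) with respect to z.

4*(z**3 - 3)**(3/2)/3 + C

Let u = z**3 - 3, so du = (3*z**2) dz.
Rewriting, the integral becomes 2·∫ √u du = 2·(2/3)u^(3/2).
Substituting back, u = z**3 - 3.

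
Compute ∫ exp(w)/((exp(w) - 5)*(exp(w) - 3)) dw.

Let u = e^w, du = e^w dw.
The integral becomes ∫ du/((u-3)(u-5)); decompose into partial fractions.

log(exp(w) - 5)/2 - log(exp(w) - 3)/2 + C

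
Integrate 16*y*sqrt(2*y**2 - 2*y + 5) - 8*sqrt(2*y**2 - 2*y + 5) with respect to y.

Let u = 2*y**2 - 2*y + 5, so du = (4*y - 2) dy.
Rewriting, the integral becomes 4·∫ √u du = 4·(2/3)u^(3/2).
Substituting back, u = 2*y**2 - 2*y + 5.

8*(2*y**2 - 2*y + 5)**(3/2)/3 + C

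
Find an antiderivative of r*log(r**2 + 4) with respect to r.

r**2*log(r**2 + 4)/2 - r**2/2 + 2*log(r**2 + 4) + C

Let u = r**2 + 4, so du = (2*r) dr.
The integral becomes (1/2)·∫ log(u) du; integrate by parts with u′=log(u), dv′=du.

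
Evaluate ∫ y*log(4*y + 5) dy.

Use integration by parts with u = log(4*y + 5), dv = y dy.
Then du = 4/(4*y + 5) dy and v = y**2/2.

y**2*log(4*y + 5)/2 - y**2/4 + 5*y/8 - 25*log(4*y + 5)/32 + C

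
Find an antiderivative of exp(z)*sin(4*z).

Let I denote the integral. Integrate by parts with u = sin(4*z), dv = exp(z) dz, so v = exp(z): I = exp(z)*sin(4*z) − 4·∫ exp(z)*cos(4*z) dz.
Apply parts again with u = cos(4*z), dv = exp(z) dz: ∫ exp(z)*cos(4*z) dz = exp(z)*cos(4*z) + 4·I. Substituting back brings back I: I = exp(z)*sin(4*z) - 4*exp(z)*cos(4*z) − 16·I.
Solving for I: (1 + 16)·I equals the remaining terms, so I = (1/17)·(exp(z)*sin(4*z) - 4*exp(z)*cos(4*z)).

exp(z)*sin(4*z)/17 - 4*exp(z)*cos(4*z)/17 + C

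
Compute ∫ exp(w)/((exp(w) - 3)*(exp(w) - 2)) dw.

Let u = e^w, du = e^w dw.
The integral becomes ∫ du/((u-2)(u-3)); decompose into partial fractions.

log(exp(w) - 3) - log(exp(w) - 2) + C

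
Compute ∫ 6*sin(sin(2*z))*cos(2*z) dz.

-3*cos(sin(2*z)) + C

Let u = sin(2*z), so du = (2*cos(2*z)) dz.
Rewriting, the integral becomes 3·∫ sin(u) du = 3·-cos(u).
Substituting back, u = sin(2*z).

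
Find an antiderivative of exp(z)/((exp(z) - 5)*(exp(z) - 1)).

log(exp(z) - 5)/4 - log(exp(z) - 1)/4 + C

Let u = e^z, du = e^z dz.
The integral becomes ∫ du/((u-5)(u-1)); decompose into partial fractions.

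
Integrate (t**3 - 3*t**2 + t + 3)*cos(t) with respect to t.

t**3*sin(t) - 3*t**2*sin(t) + 3*t**2*cos(t) - 5*t*sin(t) - 6*t*cos(t) + 9*sin(t) - 5*cos(t) + C

Use integration by parts with u = t**3 - 3*t**2 + t + 3, dv = cos(t) dt, so v = sin(t).
Apply parts 3 times (tabular method): alternate signs, differentiate u down to 0, integrate dv up.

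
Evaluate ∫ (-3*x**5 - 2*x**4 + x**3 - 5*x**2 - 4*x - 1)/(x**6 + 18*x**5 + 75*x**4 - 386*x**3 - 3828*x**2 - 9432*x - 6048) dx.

Factor the denominator: (x - 6)*(x + 1)*(x + 4)*(x + 6)**2*(x + 7).
Partial-fraction decomposition: -1733/(9*(x + 7)) + 1317599/(7200*(x + 6)) - 20363/(120*(x + 6)**2) + 2431/(360*(x + 4)) + 1/(1575*(x + 1)) - 1993/(10080*(x - 6)).
Integrate each term; A/(x−a) gives A·log|x−a|; A/(x−a)² gives −A/(x−a).

-1993*log(x - 6)/10080 + log(x + 1)/1575 + 2431*log(x + 4)/360 + 1317599*log(x + 6)/7200 - 1733*log(x + 7)/9 + 20363/(120*x + 720) + C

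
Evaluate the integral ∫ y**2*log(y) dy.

Use integration by parts with u = log(y), dv = y**2 dy.
Then du = 1/y dy and v = y**3/3.

y**3*log(y)/3 - y**3/9 + C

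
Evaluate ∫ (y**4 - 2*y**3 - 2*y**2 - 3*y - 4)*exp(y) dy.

(y**4 - 6*y**3 + 16*y**2 - 35*y + 31)*exp(y) + C

Use integration by parts with u = y**4 - 2*y**3 - 2*y**2 - 3*y - 4, dv = exp(y) dy, so v = exp(y).
Apply parts 4 times (tabular method): alternate signs, differentiate u down to 0, integrate dv up.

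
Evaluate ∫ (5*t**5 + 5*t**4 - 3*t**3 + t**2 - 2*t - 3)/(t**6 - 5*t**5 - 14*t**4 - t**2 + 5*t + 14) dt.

Factor the denominator: (t - 7)*(t - 1)*(t + 1)*(t + 2)*(t**2 + 1).
Partial-fraction decomposition: (17*t + 9)/(100*(t**2 + 1)) + 17/(45*(t + 2)) + 3/(32*(t + 1)) - 1/(24*(t - 1)) + 31681/(7200*(t - 7)).
Integrate each term; A/(t−a) gives A·log|t−a|; the (Bt+D)/(t²+p²) term gives a log and an atan.

31681*log(t - 7)/7200 - log(t - 1)/24 + 3*log(t + 1)/32 + 17*log(t + 2)/45 + 17*log(t**2 + 1)/200 + 9*atan(t)/100 + C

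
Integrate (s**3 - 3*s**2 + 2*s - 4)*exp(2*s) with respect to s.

Use integration by parts with u = s**3 - 3*s**2 + 2*s - 4, dv = exp(2*s) ds, so v = exp(2*s)/2.
Apply parts 3 times (tabular method): alternate signs, differentiate u down to 0, integrate dv up.

(4*s**3 - 18*s**2 + 26*s - 29)*exp(2*s)/8 + C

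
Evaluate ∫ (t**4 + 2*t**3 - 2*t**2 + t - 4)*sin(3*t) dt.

Use integration by parts with u = t**4 + 2*t**3 - 2*t**2 + t - 4, dv = sin(3*t) dt, so v = -cos(3*t)/3.
Apply parts 4 times (tabular method): alternate signs, differentiate u down to 0, integrate dv up.

-t**4*cos(3*t)/3 + 4*t**3*sin(3*t)/9 - 2*t**3*cos(3*t)/3 + 2*t**2*sin(3*t)/3 + 10*t**2*cos(3*t)/9 - 20*t*sin(3*t)/27 + t*cos(3*t)/9 - sin(3*t)/27 + 88*cos(3*t)/81 + C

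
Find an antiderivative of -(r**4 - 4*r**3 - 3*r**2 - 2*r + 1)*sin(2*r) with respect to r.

r**4*cos(2*r)/2 - r**3*sin(2*r) - 2*r**3*cos(2*r) + 3*r**2*sin(2*r) - 3*r**2*cos(2*r) + 3*r*sin(2*r) + 2*r*cos(2*r) - sin(2*r) + 2*cos(2*r) + C

Use integration by parts with u = r**4 - 4*r**3 - 3*r**2 - 2*r + 1, dv = -sin(2*r) dr, so v = cos(2*r)/2.
Apply parts 4 times (tabular method): alternate signs, differentiate u down to 0, integrate dv up.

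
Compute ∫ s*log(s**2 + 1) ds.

Let u = s**2 + 1, so du = (2*s) ds.
The integral becomes (1/2)·∫ log(u) du; integrate by parts with u′=log(u), dv′=du.

s**2*log(s**2 + 1)/2 - s**2/2 + log(s**2 + 1)/2 + C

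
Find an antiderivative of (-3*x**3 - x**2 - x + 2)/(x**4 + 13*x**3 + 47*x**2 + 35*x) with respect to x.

2*log(x)/35 - 5*log(x + 1)/24 + 357*log(x + 5)/40 - 989*log(x + 7)/84 + C

Factor the denominator: x*(x + 1)*(x + 5)*(x + 7).
Partial-fraction decomposition: -989/(84*(x + 7)) + 357/(40*(x + 5)) - 5/(24*(x + 1)) + 2/(35*x).
Integrate each term: A/(x−a) contributes A·log|x−a|.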